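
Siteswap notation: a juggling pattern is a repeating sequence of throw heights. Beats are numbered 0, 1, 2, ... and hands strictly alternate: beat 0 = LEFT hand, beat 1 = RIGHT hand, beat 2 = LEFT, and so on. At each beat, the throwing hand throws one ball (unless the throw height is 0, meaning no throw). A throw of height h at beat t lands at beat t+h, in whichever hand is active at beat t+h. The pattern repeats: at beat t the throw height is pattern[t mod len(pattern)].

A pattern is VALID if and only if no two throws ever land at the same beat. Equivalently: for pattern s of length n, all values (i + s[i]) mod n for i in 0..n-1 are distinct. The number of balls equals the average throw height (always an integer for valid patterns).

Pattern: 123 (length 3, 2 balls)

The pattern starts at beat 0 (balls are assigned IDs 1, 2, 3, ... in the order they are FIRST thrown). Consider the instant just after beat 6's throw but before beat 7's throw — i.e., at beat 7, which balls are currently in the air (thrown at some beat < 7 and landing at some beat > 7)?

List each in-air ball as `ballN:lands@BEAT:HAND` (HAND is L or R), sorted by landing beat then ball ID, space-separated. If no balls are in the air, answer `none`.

Answer: ball2:lands@8:L

Derivation:
Beat 0 (L): throw ball1 h=1 -> lands@1:R; in-air after throw: [b1@1:R]
Beat 1 (R): throw ball1 h=2 -> lands@3:R; in-air after throw: [b1@3:R]
Beat 2 (L): throw ball2 h=3 -> lands@5:R; in-air after throw: [b1@3:R b2@5:R]
Beat 3 (R): throw ball1 h=1 -> lands@4:L; in-air after throw: [b1@4:L b2@5:R]
Beat 4 (L): throw ball1 h=2 -> lands@6:L; in-air after throw: [b2@5:R b1@6:L]
Beat 5 (R): throw ball2 h=3 -> lands@8:L; in-air after throw: [b1@6:L b2@8:L]
Beat 6 (L): throw ball1 h=1 -> lands@7:R; in-air after throw: [b1@7:R b2@8:L]
Beat 7 (R): throw ball1 h=2 -> lands@9:R; in-air after throw: [b2@8:L b1@9:R]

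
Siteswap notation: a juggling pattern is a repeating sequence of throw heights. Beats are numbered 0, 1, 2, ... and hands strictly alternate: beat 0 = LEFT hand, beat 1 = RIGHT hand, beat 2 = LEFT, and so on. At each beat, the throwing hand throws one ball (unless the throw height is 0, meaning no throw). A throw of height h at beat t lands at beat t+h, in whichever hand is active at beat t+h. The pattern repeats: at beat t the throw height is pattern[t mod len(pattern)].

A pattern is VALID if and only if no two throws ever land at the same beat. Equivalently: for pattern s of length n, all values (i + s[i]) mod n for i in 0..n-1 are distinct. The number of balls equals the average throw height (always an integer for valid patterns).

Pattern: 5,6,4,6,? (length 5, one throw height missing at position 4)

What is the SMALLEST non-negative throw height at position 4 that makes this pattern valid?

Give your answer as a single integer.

i=0: (0 + 5) mod 5 = 0
i=1: (1 + 6) mod 5 = 2
i=2: (2 + 4) mod 5 = 1
i=3: (3 + 6) mod 5 = 4
i=4: s[i]=? (unknown)
Known residues: [0, 1, 2, 4]; need a permutation of 0..4, so missing residue r = 3
Need (4 + s) mod 5 = 3; smallest s = (3 - 4) mod 5 = 4

Answer: 4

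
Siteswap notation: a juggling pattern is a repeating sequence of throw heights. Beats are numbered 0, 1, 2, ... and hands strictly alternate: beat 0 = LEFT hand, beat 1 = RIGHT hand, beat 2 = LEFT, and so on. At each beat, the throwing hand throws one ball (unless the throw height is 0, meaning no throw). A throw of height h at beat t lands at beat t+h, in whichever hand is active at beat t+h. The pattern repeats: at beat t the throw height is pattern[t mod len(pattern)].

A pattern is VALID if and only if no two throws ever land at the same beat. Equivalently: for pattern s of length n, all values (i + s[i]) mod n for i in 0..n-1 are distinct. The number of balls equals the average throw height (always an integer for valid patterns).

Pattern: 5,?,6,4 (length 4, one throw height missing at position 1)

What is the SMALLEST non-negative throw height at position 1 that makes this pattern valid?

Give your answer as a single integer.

i=0: (0 + 5) mod 4 = 1
i=1: s[i]=? (unknown)
i=2: (2 + 6) mod 4 = 0
i=3: (3 + 4) mod 4 = 3
Known residues: [0, 1, 3]; need a permutation of 0..3, so missing residue r = 2
Need (1 + s) mod 4 = 2; smallest s = (2 - 1) mod 4 = 1

Answer: 1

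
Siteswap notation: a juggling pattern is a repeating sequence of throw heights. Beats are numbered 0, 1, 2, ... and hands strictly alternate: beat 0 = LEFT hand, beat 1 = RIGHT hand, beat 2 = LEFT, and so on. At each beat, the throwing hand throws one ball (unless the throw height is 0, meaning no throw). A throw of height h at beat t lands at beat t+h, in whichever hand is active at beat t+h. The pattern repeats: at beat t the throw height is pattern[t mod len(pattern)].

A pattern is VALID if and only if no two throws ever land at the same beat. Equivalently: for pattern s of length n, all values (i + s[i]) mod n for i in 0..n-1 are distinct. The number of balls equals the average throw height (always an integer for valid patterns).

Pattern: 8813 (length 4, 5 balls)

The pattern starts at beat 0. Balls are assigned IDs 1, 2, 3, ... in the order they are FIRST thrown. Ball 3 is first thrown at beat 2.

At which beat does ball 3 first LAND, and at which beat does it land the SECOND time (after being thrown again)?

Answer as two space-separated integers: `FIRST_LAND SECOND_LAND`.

Answer: 3 6

Derivation:
Beat 0 (L): throw ball1 h=8 -> lands@8:L; in-air after throw: [b1@8:L]
Beat 1 (R): throw ball2 h=8 -> lands@9:R; in-air after throw: [b1@8:L b2@9:R]
Beat 2 (L): throw ball3 h=1 -> lands@3:R; in-air after throw: [b3@3:R b1@8:L b2@9:R]
Beat 3 (R): throw ball3 h=3 -> lands@6:L; in-air after throw: [b3@6:L b1@8:L b2@9:R]
Beat 4 (L): throw ball4 h=8 -> lands@12:L; in-air after throw: [b3@6:L b1@8:L b2@9:R b4@12:L]
Beat 5 (R): throw ball5 h=8 -> lands@13:R; in-air after throw: [b3@6:L b1@8:L b2@9:R b4@12:L b5@13:R]
Beat 6 (L): throw ball3 h=1 -> lands@7:R; in-air after throw: [b3@7:R b1@8:L b2@9:R b4@12:L b5@13:R]
Ball 3: thrown@2 h=1 -> first land @3; rethrown@3 h=3 -> second land @6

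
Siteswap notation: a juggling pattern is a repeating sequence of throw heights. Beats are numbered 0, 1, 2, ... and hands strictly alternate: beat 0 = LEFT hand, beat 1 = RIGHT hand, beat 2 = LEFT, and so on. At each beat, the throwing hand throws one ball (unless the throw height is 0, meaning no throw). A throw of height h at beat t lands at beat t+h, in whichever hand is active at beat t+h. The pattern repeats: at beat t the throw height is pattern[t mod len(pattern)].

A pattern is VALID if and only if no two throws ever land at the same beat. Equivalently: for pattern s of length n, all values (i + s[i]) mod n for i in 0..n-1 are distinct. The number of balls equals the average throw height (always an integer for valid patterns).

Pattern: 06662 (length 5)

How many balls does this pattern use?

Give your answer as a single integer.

Pattern = [0, 6, 6, 6, 2], length n = 5
  position 0: throw height = 0, running sum = 0
  position 1: throw height = 6, running sum = 6
  position 2: throw height = 6, running sum = 12
  position 3: throw height = 6, running sum = 18
  position 4: throw height = 2, running sum = 20
Total sum = 20; balls = sum / n = 20 / 5 = 4

Answer: 4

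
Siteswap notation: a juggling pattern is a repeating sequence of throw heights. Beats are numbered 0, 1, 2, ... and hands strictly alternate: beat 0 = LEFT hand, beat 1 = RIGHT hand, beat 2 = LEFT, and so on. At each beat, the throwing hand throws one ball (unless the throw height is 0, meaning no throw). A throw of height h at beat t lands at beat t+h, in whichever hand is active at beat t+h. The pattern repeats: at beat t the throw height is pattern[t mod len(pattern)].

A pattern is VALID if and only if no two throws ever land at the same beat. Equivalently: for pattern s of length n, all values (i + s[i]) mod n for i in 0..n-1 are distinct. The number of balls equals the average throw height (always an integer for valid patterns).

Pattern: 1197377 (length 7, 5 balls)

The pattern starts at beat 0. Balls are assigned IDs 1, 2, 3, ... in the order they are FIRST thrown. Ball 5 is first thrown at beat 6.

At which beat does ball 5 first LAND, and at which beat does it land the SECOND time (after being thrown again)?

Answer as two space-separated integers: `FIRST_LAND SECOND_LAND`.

Beat 0 (L): throw ball1 h=1 -> lands@1:R; in-air after throw: [b1@1:R]
Beat 1 (R): throw ball1 h=1 -> lands@2:L; in-air after throw: [b1@2:L]
Beat 2 (L): throw ball1 h=9 -> lands@11:R; in-air after throw: [b1@11:R]
Beat 3 (R): throw ball2 h=7 -> lands@10:L; in-air after throw: [b2@10:L b1@11:R]
Beat 4 (L): throw ball3 h=3 -> lands@7:R; in-air after throw: [b3@7:R b2@10:L b1@11:R]
Beat 5 (R): throw ball4 h=7 -> lands@12:L; in-air after throw: [b3@7:R b2@10:L b1@11:R b4@12:L]
Beat 6 (L): throw ball5 h=7 -> lands@13:R; in-air after throw: [b3@7:R b2@10:L b1@11:R b4@12:L b5@13:R]
Beat 7 (R): throw ball3 h=1 -> lands@8:L; in-air after throw: [b3@8:L b2@10:L b1@11:R b4@12:L b5@13:R]
Beat 8 (L): throw ball3 h=1 -> lands@9:R; in-air after throw: [b3@9:R b2@10:L b1@11:R b4@12:L b5@13:R]
Beat 9 (R): throw ball3 h=9 -> lands@18:L; in-air after throw: [b2@10:L b1@11:R b4@12:L b5@13:R b3@18:L]
Beat 10 (L): throw ball2 h=7 -> lands@17:R; in-air after throw: [b1@11:R b4@12:L b5@13:R b2@17:R b3@18:L]
Beat 11 (R): throw ball1 h=3 -> lands@14:L; in-air after throw: [b4@12:L b5@13:R b1@14:L b2@17:R b3@18:L]
Beat 12 (L): throw ball4 h=7 -> lands@19:R; in-air after throw: [b5@13:R b1@14:L b2@17:R b3@18:L b4@19:R]
Beat 13 (R): throw ball5 h=7 -> lands@20:L; in-air after throw: [b1@14:L b2@17:R b3@18:L b4@19:R b5@20:L]
Beat 14 (L): throw ball1 h=1 -> lands@15:R; in-air after throw: [b1@15:R b2@17:R b3@18:L b4@19:R b5@20:L]
Beat 15 (R): throw ball1 h=1 -> lands@16:L; in-air after throw: [b1@16:L b2@17:R b3@18:L b4@19:R b5@20:L]
Beat 16 (L): throw ball1 h=9 -> lands@25:R; in-air after throw: [b2@17:R b3@18:L b4@19:R b5@20:L b1@25:R]
Beat 17 (R): throw ball2 h=7 -> lands@24:L; in-air after throw: [b3@18:L b4@19:R b5@20:L b2@24:L b1@25:R]
Beat 18 (L): throw ball3 h=3 -> lands@21:R; in-air after throw: [b4@19:R b5@20:L b3@21:R b2@24:L b1@25:R]
Beat 19 (R): throw ball4 h=7 -> lands@26:L; in-air after throw: [b5@20:L b3@21:R b2@24:L b1@25:R b4@26:L]
Beat 20 (L): throw ball5 h=7 -> lands@27:R; in-air after throw: [b3@21:R b2@24:L b1@25:R b4@26:L b5@27:R]
Ball 5: thrown@6 h=7 -> first land @13; rethrown@13 h=7 -> second land @20

Answer: 13 20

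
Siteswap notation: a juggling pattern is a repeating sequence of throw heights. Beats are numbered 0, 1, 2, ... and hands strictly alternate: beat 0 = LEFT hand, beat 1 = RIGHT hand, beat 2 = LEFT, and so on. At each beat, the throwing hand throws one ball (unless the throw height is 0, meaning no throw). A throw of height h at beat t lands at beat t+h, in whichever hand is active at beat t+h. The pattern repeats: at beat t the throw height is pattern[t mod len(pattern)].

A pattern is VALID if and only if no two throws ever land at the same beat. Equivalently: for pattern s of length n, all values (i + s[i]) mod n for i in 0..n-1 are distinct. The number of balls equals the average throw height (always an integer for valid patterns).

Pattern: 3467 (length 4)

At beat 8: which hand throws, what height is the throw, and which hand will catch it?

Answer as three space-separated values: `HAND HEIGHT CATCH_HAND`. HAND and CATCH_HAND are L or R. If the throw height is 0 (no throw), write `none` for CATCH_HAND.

Answer: L 3 R

Derivation:
Beat 8: 8 mod 2 = 0, so hand = L
Throw height = pattern[8 mod 4] = pattern[0] = 3
Lands at beat 8+3=11, 11 mod 2 = 1, so catch hand = R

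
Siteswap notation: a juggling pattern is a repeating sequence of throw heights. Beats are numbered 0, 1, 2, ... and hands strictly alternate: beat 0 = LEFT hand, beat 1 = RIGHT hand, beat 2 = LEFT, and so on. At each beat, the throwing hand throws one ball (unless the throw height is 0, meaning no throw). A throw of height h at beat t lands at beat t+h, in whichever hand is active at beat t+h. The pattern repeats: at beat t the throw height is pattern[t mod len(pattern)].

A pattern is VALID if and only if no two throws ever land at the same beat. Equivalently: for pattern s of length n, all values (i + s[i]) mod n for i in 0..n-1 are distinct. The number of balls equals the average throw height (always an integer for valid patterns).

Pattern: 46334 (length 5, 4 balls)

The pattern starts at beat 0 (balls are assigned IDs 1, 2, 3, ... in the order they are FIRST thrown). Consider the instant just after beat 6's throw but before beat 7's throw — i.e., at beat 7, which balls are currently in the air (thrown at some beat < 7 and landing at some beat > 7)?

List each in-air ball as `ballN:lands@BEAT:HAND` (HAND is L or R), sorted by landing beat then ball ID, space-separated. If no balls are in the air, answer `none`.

Answer: ball1:lands@8:L ball3:lands@9:R ball4:lands@12:L

Derivation:
Beat 0 (L): throw ball1 h=4 -> lands@4:L; in-air after throw: [b1@4:L]
Beat 1 (R): throw ball2 h=6 -> lands@7:R; in-air after throw: [b1@4:L b2@7:R]
Beat 2 (L): throw ball3 h=3 -> lands@5:R; in-air after throw: [b1@4:L b3@5:R b2@7:R]
Beat 3 (R): throw ball4 h=3 -> lands@6:L; in-air after throw: [b1@4:L b3@5:R b4@6:L b2@7:R]
Beat 4 (L): throw ball1 h=4 -> lands@8:L; in-air after throw: [b3@5:R b4@6:L b2@7:R b1@8:L]
Beat 5 (R): throw ball3 h=4 -> lands@9:R; in-air after throw: [b4@6:L b2@7:R b1@8:L b3@9:R]
Beat 6 (L): throw ball4 h=6 -> lands@12:L; in-air after throw: [b2@7:R b1@8:L b3@9:R b4@12:L]
Beat 7 (R): throw ball2 h=3 -> lands@10:L; in-air after throw: [b1@8:L b3@9:R b2@10:L b4@12:L]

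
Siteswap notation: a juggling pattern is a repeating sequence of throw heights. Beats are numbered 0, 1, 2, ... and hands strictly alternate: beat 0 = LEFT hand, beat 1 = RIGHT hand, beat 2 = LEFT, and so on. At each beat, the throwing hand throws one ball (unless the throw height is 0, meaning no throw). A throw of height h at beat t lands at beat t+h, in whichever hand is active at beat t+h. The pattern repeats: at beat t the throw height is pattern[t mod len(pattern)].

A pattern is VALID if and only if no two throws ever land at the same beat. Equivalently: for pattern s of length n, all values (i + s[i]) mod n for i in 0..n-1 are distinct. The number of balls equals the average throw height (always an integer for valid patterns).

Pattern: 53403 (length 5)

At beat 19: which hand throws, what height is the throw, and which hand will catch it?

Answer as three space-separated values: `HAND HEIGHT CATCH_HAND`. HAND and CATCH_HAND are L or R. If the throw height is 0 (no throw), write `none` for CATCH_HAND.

Answer: R 3 L

Derivation:
Beat 19: 19 mod 2 = 1, so hand = R
Throw height = pattern[19 mod 5] = pattern[4] = 3
Lands at beat 19+3=22, 22 mod 2 = 0, so catch hand = L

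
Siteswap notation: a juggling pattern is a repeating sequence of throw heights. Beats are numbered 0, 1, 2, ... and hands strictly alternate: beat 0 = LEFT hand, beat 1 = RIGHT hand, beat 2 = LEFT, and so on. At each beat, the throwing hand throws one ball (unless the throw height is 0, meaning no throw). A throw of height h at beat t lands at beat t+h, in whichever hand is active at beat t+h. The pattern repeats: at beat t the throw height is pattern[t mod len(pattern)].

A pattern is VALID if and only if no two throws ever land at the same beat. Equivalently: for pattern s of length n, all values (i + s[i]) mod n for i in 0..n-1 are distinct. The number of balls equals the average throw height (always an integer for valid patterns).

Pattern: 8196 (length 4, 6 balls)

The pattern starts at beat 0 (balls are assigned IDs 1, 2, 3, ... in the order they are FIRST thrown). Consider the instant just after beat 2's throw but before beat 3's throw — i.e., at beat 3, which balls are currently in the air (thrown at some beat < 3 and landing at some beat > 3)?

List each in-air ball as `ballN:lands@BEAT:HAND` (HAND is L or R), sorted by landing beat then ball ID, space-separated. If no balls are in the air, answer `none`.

Answer: ball1:lands@8:L ball2:lands@11:R

Derivation:
Beat 0 (L): throw ball1 h=8 -> lands@8:L; in-air after throw: [b1@8:L]
Beat 1 (R): throw ball2 h=1 -> lands@2:L; in-air after throw: [b2@2:L b1@8:L]
Beat 2 (L): throw ball2 h=9 -> lands@11:R; in-air after throw: [b1@8:L b2@11:R]
Beat 3 (R): throw ball3 h=6 -> lands@9:R; in-air after throw: [b1@8:L b3@9:R b2@11:R]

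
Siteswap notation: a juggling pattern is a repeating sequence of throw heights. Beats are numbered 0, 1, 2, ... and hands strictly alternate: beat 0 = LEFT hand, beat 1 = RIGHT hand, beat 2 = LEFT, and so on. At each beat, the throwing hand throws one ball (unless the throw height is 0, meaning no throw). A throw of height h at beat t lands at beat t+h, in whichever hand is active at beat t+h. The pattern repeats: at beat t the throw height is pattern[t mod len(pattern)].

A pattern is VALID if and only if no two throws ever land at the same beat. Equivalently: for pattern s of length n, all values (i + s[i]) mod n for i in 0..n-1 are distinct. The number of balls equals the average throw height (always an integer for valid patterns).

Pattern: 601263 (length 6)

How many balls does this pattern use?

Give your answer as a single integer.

Pattern = [6, 0, 1, 2, 6, 3], length n = 6
  position 0: throw height = 6, running sum = 6
  position 1: throw height = 0, running sum = 6
  position 2: throw height = 1, running sum = 7
  position 3: throw height = 2, running sum = 9
  position 4: throw height = 6, running sum = 15
  position 5: throw height = 3, running sum = 18
Total sum = 18; balls = sum / n = 18 / 6 = 3

Answer: 3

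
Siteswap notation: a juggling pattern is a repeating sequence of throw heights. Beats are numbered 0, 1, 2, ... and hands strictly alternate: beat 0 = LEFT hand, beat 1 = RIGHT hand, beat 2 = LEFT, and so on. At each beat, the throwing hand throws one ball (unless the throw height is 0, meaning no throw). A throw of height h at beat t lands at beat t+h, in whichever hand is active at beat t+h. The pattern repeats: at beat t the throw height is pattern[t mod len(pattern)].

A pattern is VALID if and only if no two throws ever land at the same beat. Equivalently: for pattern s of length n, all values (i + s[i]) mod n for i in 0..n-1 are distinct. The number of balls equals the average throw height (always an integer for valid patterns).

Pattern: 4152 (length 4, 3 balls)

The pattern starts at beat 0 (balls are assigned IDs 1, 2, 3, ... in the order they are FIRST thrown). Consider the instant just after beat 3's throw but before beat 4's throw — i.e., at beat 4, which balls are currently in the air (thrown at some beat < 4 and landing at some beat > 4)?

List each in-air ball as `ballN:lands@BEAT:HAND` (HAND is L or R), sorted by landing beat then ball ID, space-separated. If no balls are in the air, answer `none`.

Beat 0 (L): throw ball1 h=4 -> lands@4:L; in-air after throw: [b1@4:L]
Beat 1 (R): throw ball2 h=1 -> lands@2:L; in-air after throw: [b2@2:L b1@4:L]
Beat 2 (L): throw ball2 h=5 -> lands@7:R; in-air after throw: [b1@4:L b2@7:R]
Beat 3 (R): throw ball3 h=2 -> lands@5:R; in-air after throw: [b1@4:L b3@5:R b2@7:R]
Beat 4 (L): throw ball1 h=4 -> lands@8:L; in-air after throw: [b3@5:R b2@7:R b1@8:L]

Answer: ball3:lands@5:R ball2:lands@7:R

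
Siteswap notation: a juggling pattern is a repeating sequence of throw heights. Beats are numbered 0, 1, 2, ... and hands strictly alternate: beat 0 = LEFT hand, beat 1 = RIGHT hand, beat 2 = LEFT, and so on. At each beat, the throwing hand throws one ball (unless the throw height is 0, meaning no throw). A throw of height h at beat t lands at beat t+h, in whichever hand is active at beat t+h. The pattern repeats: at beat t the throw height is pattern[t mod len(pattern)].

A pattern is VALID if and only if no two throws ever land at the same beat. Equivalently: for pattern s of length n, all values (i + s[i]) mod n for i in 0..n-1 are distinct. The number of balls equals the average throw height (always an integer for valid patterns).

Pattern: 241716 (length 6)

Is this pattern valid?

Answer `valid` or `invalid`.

i=0: (i + s[i]) mod n = (0 + 2) mod 6 = 2
i=1: (i + s[i]) mod n = (1 + 4) mod 6 = 5
i=2: (i + s[i]) mod n = (2 + 1) mod 6 = 3
i=3: (i + s[i]) mod n = (3 + 7) mod 6 = 4
i=4: (i + s[i]) mod n = (4 + 1) mod 6 = 5
i=5: (i + s[i]) mod n = (5 + 6) mod 6 = 5
Residues: [2, 5, 3, 4, 5, 5], distinct: False

Answer: invalid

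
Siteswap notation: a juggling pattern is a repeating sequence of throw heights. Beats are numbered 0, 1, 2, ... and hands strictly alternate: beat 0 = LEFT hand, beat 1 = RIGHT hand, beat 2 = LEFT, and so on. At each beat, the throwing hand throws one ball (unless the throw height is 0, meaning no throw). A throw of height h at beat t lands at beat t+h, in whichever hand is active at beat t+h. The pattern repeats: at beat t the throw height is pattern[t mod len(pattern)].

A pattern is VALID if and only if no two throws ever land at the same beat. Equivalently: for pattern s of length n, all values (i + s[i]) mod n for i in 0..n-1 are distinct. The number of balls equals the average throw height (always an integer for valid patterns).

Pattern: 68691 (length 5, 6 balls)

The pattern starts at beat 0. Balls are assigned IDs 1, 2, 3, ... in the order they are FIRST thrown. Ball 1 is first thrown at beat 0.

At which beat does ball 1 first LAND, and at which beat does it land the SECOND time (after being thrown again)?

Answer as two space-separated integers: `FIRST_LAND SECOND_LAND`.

Answer: 6 14

Derivation:
Beat 0 (L): throw ball1 h=6 -> lands@6:L; in-air after throw: [b1@6:L]
Beat 1 (R): throw ball2 h=8 -> lands@9:R; in-air after throw: [b1@6:L b2@9:R]
Beat 2 (L): throw ball3 h=6 -> lands@8:L; in-air after throw: [b1@6:L b3@8:L b2@9:R]
Beat 3 (R): throw ball4 h=9 -> lands@12:L; in-air after throw: [b1@6:L b3@8:L b2@9:R b4@12:L]
Beat 4 (L): throw ball5 h=1 -> lands@5:R; in-air after throw: [b5@5:R b1@6:L b3@8:L b2@9:R b4@12:L]
Beat 5 (R): throw ball5 h=6 -> lands@11:R; in-air after throw: [b1@6:L b3@8:L b2@9:R b5@11:R b4@12:L]
Beat 6 (L): throw ball1 h=8 -> lands@14:L; in-air after throw: [b3@8:L b2@9:R b5@11:R b4@12:L b1@14:L]
Beat 7 (R): throw ball6 h=6 -> lands@13:R; in-air after throw: [b3@8:L b2@9:R b5@11:R b4@12:L b6@13:R b1@14:L]
Beat 8 (L): throw ball3 h=9 -> lands@17:R; in-air after throw: [b2@9:R b5@11:R b4@12:L b6@13:R b1@14:L b3@17:R]
Beat 9 (R): throw ball2 h=1 -> lands@10:L; in-air after throw: [b2@10:L b5@11:R b4@12:L b6@13:R b1@14:L b3@17:R]
Beat 10 (L): throw ball2 h=6 -> lands@16:L; in-air after throw: [b5@11:R b4@12:L b6@13:R b1@14:L b2@16:L b3@17:R]
Beat 11 (R): throw ball5 h=8 -> lands@19:R; in-air after throw: [b4@12:L b6@13:R b1@14:L b2@16:L b3@17:R b5@19:R]
Beat 12 (L): throw ball4 h=6 -> lands@18:L; in-air after throw: [b6@13:R b1@14:L b2@16:L b3@17:R b4@18:L b5@19:R]
Beat 13 (R): throw ball6 h=9 -> lands@22:L; in-air after throw: [b1@14:L b2@16:L b3@17:R b4@18:L b5@19:R b6@22:L]
Beat 14 (L): throw ball1 h=1 -> lands@15:R; in-air after throw: [b1@15:R b2@16:L b3@17:R b4@18:L b5@19:R b6@22:L]
Ball 1: thrown@0 h=6 -> first land @6; rethrown@6 h=8 -> second land @14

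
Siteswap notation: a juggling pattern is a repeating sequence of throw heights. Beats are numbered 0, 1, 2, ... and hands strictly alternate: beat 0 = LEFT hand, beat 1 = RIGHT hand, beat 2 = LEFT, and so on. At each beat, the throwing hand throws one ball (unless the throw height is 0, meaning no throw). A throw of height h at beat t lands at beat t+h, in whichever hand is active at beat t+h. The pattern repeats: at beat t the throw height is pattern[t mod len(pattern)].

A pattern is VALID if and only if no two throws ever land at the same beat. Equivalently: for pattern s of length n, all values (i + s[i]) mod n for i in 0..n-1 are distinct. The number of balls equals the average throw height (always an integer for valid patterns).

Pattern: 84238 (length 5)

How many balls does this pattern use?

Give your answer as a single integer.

Pattern = [8, 4, 2, 3, 8], length n = 5
  position 0: throw height = 8, running sum = 8
  position 1: throw height = 4, running sum = 12
  position 2: throw height = 2, running sum = 14
  position 3: throw height = 3, running sum = 17
  position 4: throw height = 8, running sum = 25
Total sum = 25; balls = sum / n = 25 / 5 = 5

Answer: 5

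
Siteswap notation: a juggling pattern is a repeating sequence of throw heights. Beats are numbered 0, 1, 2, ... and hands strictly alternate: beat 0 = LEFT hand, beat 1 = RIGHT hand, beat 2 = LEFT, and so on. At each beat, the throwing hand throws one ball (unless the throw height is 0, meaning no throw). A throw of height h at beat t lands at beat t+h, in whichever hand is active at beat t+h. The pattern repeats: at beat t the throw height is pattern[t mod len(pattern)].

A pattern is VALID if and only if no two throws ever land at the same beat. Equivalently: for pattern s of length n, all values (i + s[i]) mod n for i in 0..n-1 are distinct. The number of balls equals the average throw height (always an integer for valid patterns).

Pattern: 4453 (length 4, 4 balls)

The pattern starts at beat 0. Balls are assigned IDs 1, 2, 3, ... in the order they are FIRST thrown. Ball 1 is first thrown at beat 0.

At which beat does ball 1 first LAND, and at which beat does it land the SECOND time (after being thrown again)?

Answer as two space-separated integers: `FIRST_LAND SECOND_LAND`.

Beat 0 (L): throw ball1 h=4 -> lands@4:L; in-air after throw: [b1@4:L]
Beat 1 (R): throw ball2 h=4 -> lands@5:R; in-air after throw: [b1@4:L b2@5:R]
Beat 2 (L): throw ball3 h=5 -> lands@7:R; in-air after throw: [b1@4:L b2@5:R b3@7:R]
Beat 3 (R): throw ball4 h=3 -> lands@6:L; in-air after throw: [b1@4:L b2@5:R b4@6:L b3@7:R]
Beat 4 (L): throw ball1 h=4 -> lands@8:L; in-air after throw: [b2@5:R b4@6:L b3@7:R b1@8:L]
Beat 5 (R): throw ball2 h=4 -> lands@9:R; in-air after throw: [b4@6:L b3@7:R b1@8:L b2@9:R]
Beat 6 (L): throw ball4 h=5 -> lands@11:R; in-air after throw: [b3@7:R b1@8:L b2@9:R b4@11:R]
Beat 7 (R): throw ball3 h=3 -> lands@10:L; in-air after throw: [b1@8:L b2@9:R b3@10:L b4@11:R]
Beat 8 (L): throw ball1 h=4 -> lands@12:L; in-air after throw: [b2@9:R b3@10:L b4@11:R b1@12:L]
Ball 1: thrown@0 h=4 -> first land @4; rethrown@4 h=4 -> second land @8

Answer: 4 8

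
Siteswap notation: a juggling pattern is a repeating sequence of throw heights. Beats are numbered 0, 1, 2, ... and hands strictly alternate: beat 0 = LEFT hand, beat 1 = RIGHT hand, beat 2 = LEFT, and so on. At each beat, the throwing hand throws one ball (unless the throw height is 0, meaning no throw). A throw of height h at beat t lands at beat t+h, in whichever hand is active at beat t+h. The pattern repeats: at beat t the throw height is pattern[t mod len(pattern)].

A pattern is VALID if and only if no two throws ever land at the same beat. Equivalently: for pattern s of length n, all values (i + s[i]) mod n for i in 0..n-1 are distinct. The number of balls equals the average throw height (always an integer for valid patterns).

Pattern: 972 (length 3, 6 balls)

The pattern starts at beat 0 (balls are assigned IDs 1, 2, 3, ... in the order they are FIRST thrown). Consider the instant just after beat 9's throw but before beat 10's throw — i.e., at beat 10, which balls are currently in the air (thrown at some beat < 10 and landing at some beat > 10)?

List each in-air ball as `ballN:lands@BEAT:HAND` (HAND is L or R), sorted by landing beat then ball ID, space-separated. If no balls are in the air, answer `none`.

Beat 0 (L): throw ball1 h=9 -> lands@9:R; in-air after throw: [b1@9:R]
Beat 1 (R): throw ball2 h=7 -> lands@8:L; in-air after throw: [b2@8:L b1@9:R]
Beat 2 (L): throw ball3 h=2 -> lands@4:L; in-air after throw: [b3@4:L b2@8:L b1@9:R]
Beat 3 (R): throw ball4 h=9 -> lands@12:L; in-air after throw: [b3@4:L b2@8:L b1@9:R b4@12:L]
Beat 4 (L): throw ball3 h=7 -> lands@11:R; in-air after throw: [b2@8:L b1@9:R b3@11:R b4@12:L]
Beat 5 (R): throw ball5 h=2 -> lands@7:R; in-air after throw: [b5@7:R b2@8:L b1@9:R b3@11:R b4@12:L]
Beat 6 (L): throw ball6 h=9 -> lands@15:R; in-air after throw: [b5@7:R b2@8:L b1@9:R b3@11:R b4@12:L b6@15:R]
Beat 7 (R): throw ball5 h=7 -> lands@14:L; in-air after throw: [b2@8:L b1@9:R b3@11:R b4@12:L b5@14:L b6@15:R]
Beat 8 (L): throw ball2 h=2 -> lands@10:L; in-air after throw: [b1@9:R b2@10:L b3@11:R b4@12:L b5@14:L b6@15:R]
Beat 9 (R): throw ball1 h=9 -> lands@18:L; in-air after throw: [b2@10:L b3@11:R b4@12:L b5@14:L b6@15:R b1@18:L]
Beat 10 (L): throw ball2 h=7 -> lands@17:R; in-air after throw: [b3@11:R b4@12:L b5@14:L b6@15:R b2@17:R b1@18:L]

Answer: ball3:lands@11:R ball4:lands@12:L ball5:lands@14:L ball6:lands@15:R ball1:lands@18:L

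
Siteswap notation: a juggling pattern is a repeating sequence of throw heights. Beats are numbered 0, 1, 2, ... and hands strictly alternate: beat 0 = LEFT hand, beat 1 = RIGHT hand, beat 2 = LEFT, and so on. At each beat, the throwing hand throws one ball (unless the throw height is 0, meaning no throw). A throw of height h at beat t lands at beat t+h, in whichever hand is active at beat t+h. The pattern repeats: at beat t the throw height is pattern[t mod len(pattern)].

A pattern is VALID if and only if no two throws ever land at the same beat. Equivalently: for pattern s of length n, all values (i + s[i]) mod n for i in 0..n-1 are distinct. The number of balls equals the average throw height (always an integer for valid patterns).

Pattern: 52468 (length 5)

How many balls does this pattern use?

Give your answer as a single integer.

Answer: 5

Derivation:
Pattern = [5, 2, 4, 6, 8], length n = 5
  position 0: throw height = 5, running sum = 5
  position 1: throw height = 2, running sum = 7
  position 2: throw height = 4, running sum = 11
  position 3: throw height = 6, running sum = 17
  position 4: throw height = 8, running sum = 25
Total sum = 25; balls = sum / n = 25 / 5 = 5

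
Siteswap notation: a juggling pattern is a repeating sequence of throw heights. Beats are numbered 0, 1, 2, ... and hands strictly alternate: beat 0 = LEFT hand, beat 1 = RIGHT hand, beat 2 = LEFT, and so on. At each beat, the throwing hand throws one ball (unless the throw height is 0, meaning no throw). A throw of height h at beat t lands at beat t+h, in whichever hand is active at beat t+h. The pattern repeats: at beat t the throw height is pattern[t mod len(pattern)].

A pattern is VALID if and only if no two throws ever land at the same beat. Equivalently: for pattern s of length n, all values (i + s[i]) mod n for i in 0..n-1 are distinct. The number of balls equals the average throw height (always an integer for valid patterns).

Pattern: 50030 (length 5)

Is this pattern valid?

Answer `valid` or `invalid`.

i=0: (i + s[i]) mod n = (0 + 5) mod 5 = 0
i=1: (i + s[i]) mod n = (1 + 0) mod 5 = 1
i=2: (i + s[i]) mod n = (2 + 0) mod 5 = 2
i=3: (i + s[i]) mod n = (3 + 3) mod 5 = 1
i=4: (i + s[i]) mod n = (4 + 0) mod 5 = 4
Residues: [0, 1, 2, 1, 4], distinct: False

Answer: invalid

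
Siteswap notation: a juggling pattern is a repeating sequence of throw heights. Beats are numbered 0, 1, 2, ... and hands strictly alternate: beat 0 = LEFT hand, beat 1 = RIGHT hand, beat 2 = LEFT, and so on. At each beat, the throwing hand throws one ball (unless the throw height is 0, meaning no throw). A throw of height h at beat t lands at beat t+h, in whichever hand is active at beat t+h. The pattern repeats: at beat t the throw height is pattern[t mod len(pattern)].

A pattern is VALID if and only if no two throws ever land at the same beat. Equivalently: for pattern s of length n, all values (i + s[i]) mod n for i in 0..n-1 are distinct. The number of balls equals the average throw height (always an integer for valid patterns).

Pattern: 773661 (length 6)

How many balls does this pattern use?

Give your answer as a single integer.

Pattern = [7, 7, 3, 6, 6, 1], length n = 6
  position 0: throw height = 7, running sum = 7
  position 1: throw height = 7, running sum = 14
  position 2: throw height = 3, running sum = 17
  position 3: throw height = 6, running sum = 23
  position 4: throw height = 6, running sum = 29
  position 5: throw height = 1, running sum = 30
Total sum = 30; balls = sum / n = 30 / 6 = 5

Answer: 5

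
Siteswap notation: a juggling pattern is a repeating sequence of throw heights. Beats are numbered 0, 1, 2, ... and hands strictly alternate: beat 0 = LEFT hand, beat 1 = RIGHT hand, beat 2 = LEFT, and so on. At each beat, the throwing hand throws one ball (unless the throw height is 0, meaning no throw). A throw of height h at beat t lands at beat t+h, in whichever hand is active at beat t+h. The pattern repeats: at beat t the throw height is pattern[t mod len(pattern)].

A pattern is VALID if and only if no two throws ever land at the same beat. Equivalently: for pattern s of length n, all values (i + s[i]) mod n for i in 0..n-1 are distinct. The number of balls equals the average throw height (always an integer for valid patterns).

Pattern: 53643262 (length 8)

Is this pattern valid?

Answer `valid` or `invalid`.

i=0: (i + s[i]) mod n = (0 + 5) mod 8 = 5
i=1: (i + s[i]) mod n = (1 + 3) mod 8 = 4
i=2: (i + s[i]) mod n = (2 + 6) mod 8 = 0
i=3: (i + s[i]) mod n = (3 + 4) mod 8 = 7
i=4: (i + s[i]) mod n = (4 + 3) mod 8 = 7
i=5: (i + s[i]) mod n = (5 + 2) mod 8 = 7
i=6: (i + s[i]) mod n = (6 + 6) mod 8 = 4
i=7: (i + s[i]) mod n = (7 + 2) mod 8 = 1
Residues: [5, 4, 0, 7, 7, 7, 4, 1], distinct: False

Answer: invalid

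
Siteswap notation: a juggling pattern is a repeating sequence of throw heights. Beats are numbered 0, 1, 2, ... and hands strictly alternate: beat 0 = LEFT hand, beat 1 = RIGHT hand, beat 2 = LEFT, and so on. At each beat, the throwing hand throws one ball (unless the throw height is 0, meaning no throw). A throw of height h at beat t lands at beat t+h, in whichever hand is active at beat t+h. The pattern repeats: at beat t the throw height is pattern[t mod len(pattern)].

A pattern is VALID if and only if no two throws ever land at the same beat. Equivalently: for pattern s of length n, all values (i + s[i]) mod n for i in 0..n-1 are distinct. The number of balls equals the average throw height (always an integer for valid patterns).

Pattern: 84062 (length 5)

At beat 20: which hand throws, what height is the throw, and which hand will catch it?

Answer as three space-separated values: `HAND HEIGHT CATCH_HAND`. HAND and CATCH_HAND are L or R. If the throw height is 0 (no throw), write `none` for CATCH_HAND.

Beat 20: 20 mod 2 = 0, so hand = L
Throw height = pattern[20 mod 5] = pattern[0] = 8
Lands at beat 20+8=28, 28 mod 2 = 0, so catch hand = L

Answer: L 8 L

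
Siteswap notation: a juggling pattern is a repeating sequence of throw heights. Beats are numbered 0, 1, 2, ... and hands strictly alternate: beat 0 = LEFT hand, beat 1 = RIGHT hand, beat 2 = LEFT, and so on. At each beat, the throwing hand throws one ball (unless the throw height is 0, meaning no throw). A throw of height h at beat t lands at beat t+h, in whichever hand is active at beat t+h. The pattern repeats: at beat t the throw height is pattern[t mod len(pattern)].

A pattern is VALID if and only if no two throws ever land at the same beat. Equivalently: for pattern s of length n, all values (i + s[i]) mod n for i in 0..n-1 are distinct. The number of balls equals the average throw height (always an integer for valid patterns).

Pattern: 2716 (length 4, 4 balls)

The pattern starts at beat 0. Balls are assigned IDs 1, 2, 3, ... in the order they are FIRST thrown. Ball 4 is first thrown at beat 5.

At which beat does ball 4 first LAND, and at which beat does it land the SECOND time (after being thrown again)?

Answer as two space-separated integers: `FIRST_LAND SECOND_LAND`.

Answer: 12 14

Derivation:
Beat 0 (L): throw ball1 h=2 -> lands@2:L; in-air after throw: [b1@2:L]
Beat 1 (R): throw ball2 h=7 -> lands@8:L; in-air after throw: [b1@2:L b2@8:L]
Beat 2 (L): throw ball1 h=1 -> lands@3:R; in-air after throw: [b1@3:R b2@8:L]
Beat 3 (R): throw ball1 h=6 -> lands@9:R; in-air after throw: [b2@8:L b1@9:R]
Beat 4 (L): throw ball3 h=2 -> lands@6:L; in-air after throw: [b3@6:L b2@8:L b1@9:R]
Beat 5 (R): throw ball4 h=7 -> lands@12:L; in-air after throw: [b3@6:L b2@8:L b1@9:R b4@12:L]
Beat 6 (L): throw ball3 h=1 -> lands@7:R; in-air after throw: [b3@7:R b2@8:L b1@9:R b4@12:L]
Beat 7 (R): throw ball3 h=6 -> lands@13:R; in-air after throw: [b2@8:L b1@9:R b4@12:L b3@13:R]
Beat 8 (L): throw ball2 h=2 -> lands@10:L; in-air after throw: [b1@9:R b2@10:L b4@12:L b3@13:R]
Beat 9 (R): throw ball1 h=7 -> lands@16:L; in-air after throw: [b2@10:L b4@12:L b3@13:R b1@16:L]
Beat 10 (L): throw ball2 h=1 -> lands@11:R; in-air after throw: [b2@11:R b4@12:L b3@13:R b1@16:L]
Beat 11 (R): throw ball2 h=6 -> lands@17:R; in-air after throw: [b4@12:L b3@13:R b1@16:L b2@17:R]
Beat 12 (L): throw ball4 h=2 -> lands@14:L; in-air after throw: [b3@13:R b4@14:L b1@16:L b2@17:R]
Beat 13 (R): throw ball3 h=7 -> lands@20:L; in-air after throw: [b4@14:L b1@16:L b2@17:R b3@20:L]
Beat 14 (L): throw ball4 h=1 -> lands@15:R; in-air after throw: [b4@15:R b1@16:L b2@17:R b3@20:L]
Ball 4: thrown@5 h=7 -> first land @12; rethrown@12 h=2 -> second land @14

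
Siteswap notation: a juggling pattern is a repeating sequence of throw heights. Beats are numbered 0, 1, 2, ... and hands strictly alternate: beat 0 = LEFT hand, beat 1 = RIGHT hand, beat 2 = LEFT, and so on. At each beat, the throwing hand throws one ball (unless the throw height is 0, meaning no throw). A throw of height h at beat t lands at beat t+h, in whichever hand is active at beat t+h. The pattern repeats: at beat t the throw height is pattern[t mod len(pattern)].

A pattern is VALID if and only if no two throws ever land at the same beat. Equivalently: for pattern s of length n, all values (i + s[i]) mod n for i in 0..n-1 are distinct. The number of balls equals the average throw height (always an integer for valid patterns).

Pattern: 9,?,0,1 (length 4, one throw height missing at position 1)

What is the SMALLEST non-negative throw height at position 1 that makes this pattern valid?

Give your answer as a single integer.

i=0: (0 + 9) mod 4 = 1
i=1: s[i]=? (unknown)
i=2: (2 + 0) mod 4 = 2
i=3: (3 + 1) mod 4 = 0
Known residues: [0, 1, 2]; need a permutation of 0..3, so missing residue r = 3
Need (1 + s) mod 4 = 3; smallest s = (3 - 1) mod 4 = 2

Answer: 2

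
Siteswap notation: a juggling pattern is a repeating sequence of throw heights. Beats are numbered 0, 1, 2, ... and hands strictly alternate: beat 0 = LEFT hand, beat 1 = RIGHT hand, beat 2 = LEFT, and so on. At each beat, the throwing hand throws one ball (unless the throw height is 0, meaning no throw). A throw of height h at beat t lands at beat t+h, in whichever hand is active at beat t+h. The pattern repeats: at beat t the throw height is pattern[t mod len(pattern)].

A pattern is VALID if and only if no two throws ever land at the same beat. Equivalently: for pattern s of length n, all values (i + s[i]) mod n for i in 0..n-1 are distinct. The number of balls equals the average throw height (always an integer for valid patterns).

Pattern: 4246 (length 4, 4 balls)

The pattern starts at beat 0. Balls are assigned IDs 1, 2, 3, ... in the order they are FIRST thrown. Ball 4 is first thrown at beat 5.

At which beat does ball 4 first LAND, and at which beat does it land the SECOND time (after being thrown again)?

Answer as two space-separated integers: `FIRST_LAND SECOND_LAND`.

Answer: 7 13

Derivation:
Beat 0 (L): throw ball1 h=4 -> lands@4:L; in-air after throw: [b1@4:L]
Beat 1 (R): throw ball2 h=2 -> lands@3:R; in-air after throw: [b2@3:R b1@4:L]
Beat 2 (L): throw ball3 h=4 -> lands@6:L; in-air after throw: [b2@3:R b1@4:L b3@6:L]
Beat 3 (R): throw ball2 h=6 -> lands@9:R; in-air after throw: [b1@4:L b3@6:L b2@9:R]
Beat 4 (L): throw ball1 h=4 -> lands@8:L; in-air after throw: [b3@6:L b1@8:L b2@9:R]
Beat 5 (R): throw ball4 h=2 -> lands@7:R; in-air after throw: [b3@6:L b4@7:R b1@8:L b2@9:R]
Beat 6 (L): throw ball3 h=4 -> lands@10:L; in-air after throw: [b4@7:R b1@8:L b2@9:R b3@10:L]
Beat 7 (R): throw ball4 h=6 -> lands@13:R; in-air after throw: [b1@8:L b2@9:R b3@10:L b4@13:R]
Beat 8 (L): throw ball1 h=4 -> lands@12:L; in-air after throw: [b2@9:R b3@10:L b1@12:L b4@13:R]
Beat 9 (R): throw ball2 h=2 -> lands@11:R; in-air after throw: [b3@10:L b2@11:R b1@12:L b4@13:R]
Beat 10 (L): throw ball3 h=4 -> lands@14:L; in-air after throw: [b2@11:R b1@12:L b4@13:R b3@14:L]
Beat 11 (R): throw ball2 h=6 -> lands@17:R; in-air after throw: [b1@12:L b4@13:R b3@14:L b2@17:R]
Beat 12 (L): throw ball1 h=4 -> lands@16:L; in-air after throw: [b4@13:R b3@14:L b1@16:L b2@17:R]
Beat 13 (R): throw ball4 h=2 -> lands@15:R; in-air after throw: [b3@14:L b4@15:R b1@16:L b2@17:R]
Ball 4: thrown@5 h=2 -> first land @7; rethrown@7 h=6 -> second land @13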